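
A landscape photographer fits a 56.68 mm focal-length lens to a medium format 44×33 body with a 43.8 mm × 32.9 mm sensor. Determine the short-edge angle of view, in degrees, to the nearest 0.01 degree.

Angle of view α = 2·arctan(h/2f) with h = 32.9 mm and f = 56.68 mm.
h/2f = 0.29023; arctan(0.29023) ≈ 16.1841°, so α ≈ 32.3682°.

32.37°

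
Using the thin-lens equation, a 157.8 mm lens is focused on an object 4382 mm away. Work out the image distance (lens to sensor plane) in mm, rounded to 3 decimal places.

1/dᵢ = 1/f − 1/dₒ = 1/157.8 − 1/4382 = 0.0061089 mm⁻¹.
dᵢ = 1/0.0061089 ≈ 163.6948 mm.

163.695 mm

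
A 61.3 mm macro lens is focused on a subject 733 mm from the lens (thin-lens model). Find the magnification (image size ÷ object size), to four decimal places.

0.0913×

Thin lens: 1/f = 1/dₒ + 1/dᵢ → 1/dᵢ = 1/61.3 − 1/733 = 0.0149490 mm⁻¹, so dᵢ ≈ 66.8943 mm.
Magnification m = dᵢ/dₒ = 66.8943/733 ≈ 0.09126.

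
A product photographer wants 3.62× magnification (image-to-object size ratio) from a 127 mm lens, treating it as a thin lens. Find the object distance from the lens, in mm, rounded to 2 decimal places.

162.08 mm

With m = dᵢ/dₒ and 1/f = 1/dₒ + 1/dᵢ, substituting dᵢ = m·dₒ gives 1/f = (1 + 1/m)/dₒ, hence dₒ = f·(1 + 1/m).
dₒ = 127 × (1 + 1/3.62) = 127 × 1.27624 ≈ 162.083 mm.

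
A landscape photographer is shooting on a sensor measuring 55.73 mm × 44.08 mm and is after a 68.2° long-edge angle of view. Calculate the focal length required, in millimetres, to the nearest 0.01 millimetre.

From α = 2·arctan(w/2f) we get f = w / (2·tan(α/2)).
With w = 55.73 mm and α/2 = 34.1°, tan(α/2) ≈ 0.67705, so f ≈ 55.73 / 1.35410 ≈ 41.1564 mm.

41.16 mm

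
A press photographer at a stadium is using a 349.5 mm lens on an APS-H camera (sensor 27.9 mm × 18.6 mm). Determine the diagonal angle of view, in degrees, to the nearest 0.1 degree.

5.5°

Sensor diagonal = √(27.9² + 18.6²) = √1124.3700 ≈ 33.5316 mm.
Angle of view α = 2·arctan(d/2f) with d = 33.5316 mm and f = 349.5 mm.
d/2f = 0.04797; arctan(0.04797) ≈ 2.7464°, so α ≈ 5.4928°.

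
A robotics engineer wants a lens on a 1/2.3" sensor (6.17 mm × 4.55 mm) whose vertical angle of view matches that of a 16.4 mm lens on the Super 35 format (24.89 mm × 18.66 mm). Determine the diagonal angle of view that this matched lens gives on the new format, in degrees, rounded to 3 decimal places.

Equal vertical AOV ⇒ f₂ = f₁ · 4.55/18.66 = 16.4 × 0.24384 ≈ 3.9989 mm.
Sensor diagonal = √(6.17² + 4.55²) = √58.7714 ≈ 7.6663 mm.
Diagonal AOV on the new format = 2·arctan(7.6663 / (2 × 3.9989)) = 2·arctan(0.95854) ≈ 87.5745°.

87.574°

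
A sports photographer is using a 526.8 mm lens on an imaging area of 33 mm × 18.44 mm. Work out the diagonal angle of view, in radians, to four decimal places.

Sensor diagonal = √(33² + 18.44²) = √1429.0336 ≈ 37.8026 mm.
Angle of view α = 2·arctan(d/2f) with d = 37.8026 mm and f = 526.8 mm.
d/2f = 0.03588; arctan(0.03588) ≈ 0.0359 rad, so α ≈ 0.0717 rad.

0.0717 rad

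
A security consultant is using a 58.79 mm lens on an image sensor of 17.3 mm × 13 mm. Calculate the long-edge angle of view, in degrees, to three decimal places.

16.740°

Angle of view α = 2·arctan(w/2f) with w = 17.3 mm and f = 58.79 mm.
w/2f = 0.14713; arctan(0.14713) ≈ 8.3701°, so α ≈ 16.7402°.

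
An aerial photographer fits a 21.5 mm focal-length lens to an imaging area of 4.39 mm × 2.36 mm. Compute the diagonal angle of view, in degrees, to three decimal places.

Sensor diagonal = √(4.39² + 2.36²) = √24.8417 ≈ 4.9841 mm.
Angle of view α = 2·arctan(d/2f) with d = 4.9841 mm and f = 21.5 mm.
d/2f = 0.11591; arctan(0.11591) ≈ 6.6117°, so α ≈ 13.2233°.

13.223°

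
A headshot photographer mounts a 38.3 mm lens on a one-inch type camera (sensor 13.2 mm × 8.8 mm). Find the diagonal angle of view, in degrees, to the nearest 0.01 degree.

23.40°

Sensor diagonal = √(13.2² + 8.8²) = √251.6800 ≈ 15.8644 mm.
Angle of view α = 2·arctan(d/2f) with d = 15.8644 mm and f = 38.3 mm.
d/2f = 0.20711; arctan(0.20711) ≈ 11.7010°, so α ≈ 23.4019°.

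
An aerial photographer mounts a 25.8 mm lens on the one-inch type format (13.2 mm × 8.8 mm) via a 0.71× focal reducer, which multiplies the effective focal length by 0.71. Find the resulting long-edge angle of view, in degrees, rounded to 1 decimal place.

39.6°

Effective focal length f = 25.8 × 0.71 = 18.318 mm.
α = 2·arctan(13.2 / (2 × 18.318)) = 2·arctan(0.36030) ≈ 39.6283°.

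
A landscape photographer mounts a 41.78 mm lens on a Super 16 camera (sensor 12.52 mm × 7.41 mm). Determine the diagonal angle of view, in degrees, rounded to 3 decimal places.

19.753°

Sensor diagonal = √(12.52² + 7.41²) = √211.6585 ≈ 14.5485 mm.
Angle of view α = 2·arctan(d/2f) with d = 14.5485 mm and f = 41.78 mm.
d/2f = 0.17411; arctan(0.17411) ≈ 9.8767°, so α ≈ 19.7533°.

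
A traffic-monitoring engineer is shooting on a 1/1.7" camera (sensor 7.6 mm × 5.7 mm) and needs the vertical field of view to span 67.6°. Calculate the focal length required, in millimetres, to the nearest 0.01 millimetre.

4.26 mm

From α = 2·arctan(h/2f) we get f = h / (2·tan(α/2)).
With h = 5.7 mm and α/2 = 33.8°, tan(α/2) ≈ 0.66944, so f ≈ 5.7 / 1.33888 ≈ 4.2573 mm.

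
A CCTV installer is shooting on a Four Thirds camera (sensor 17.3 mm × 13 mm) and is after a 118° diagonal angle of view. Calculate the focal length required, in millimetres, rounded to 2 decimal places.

6.50 mm

Sensor diagonal = √(17.3² + 13²) = √468.2900 ≈ 21.6400 mm.
From α = 2·arctan(d/2f) we get f = d / (2·tan(α/2)).
With d = 21.6400 mm and α/2 = 59°, tan(α/2) ≈ 1.66428, so f ≈ 21.6400 / 3.32856 ≈ 6.5013 mm.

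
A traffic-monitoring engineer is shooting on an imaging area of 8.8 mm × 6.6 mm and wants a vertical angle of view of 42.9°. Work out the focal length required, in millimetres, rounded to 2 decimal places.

8.40 mm

From α = 2·arctan(h/2f) we get f = h / (2·tan(α/2)).
With h = 6.6 mm and α/2 = 21.45°, tan(α/2) ≈ 0.39290, so f ≈ 6.6 / 0.78581 ≈ 8.3990 mm.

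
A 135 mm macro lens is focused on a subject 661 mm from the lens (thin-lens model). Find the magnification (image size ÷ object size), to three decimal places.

0.257×

Thin lens: 1/f = 1/dₒ + 1/dᵢ → 1/dᵢ = 1/135 − 1/661 = 0.0058945 mm⁻¹, so dᵢ ≈ 169.6483 mm.
Magnification m = dᵢ/dₒ = 169.6483/661 ≈ 0.25665.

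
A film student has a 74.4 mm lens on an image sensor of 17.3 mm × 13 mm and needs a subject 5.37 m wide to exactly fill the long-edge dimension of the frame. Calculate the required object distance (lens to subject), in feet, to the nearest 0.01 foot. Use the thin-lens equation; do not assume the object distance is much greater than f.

W: 5.37 m = 5370 mm.
Magnification m = w/W = dᵢ/dₒ; combined with 1/f = 1/dₒ + 1/dᵢ this gives dₒ = f·(1 + W/w).
dₒ = 74.4 mm × (1 + 5370/17.3) = 74.4 × 311.4046 ≈ 23168.504 mm = 23168.504/304.8 ft = 76.0122 ft.

76.01 ft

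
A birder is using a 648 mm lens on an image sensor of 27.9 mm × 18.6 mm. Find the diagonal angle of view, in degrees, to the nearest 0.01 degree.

Sensor diagonal = √(27.9² + 18.6²) = √1124.3700 ≈ 33.5316 mm.
Angle of view α = 2·arctan(d/2f) with d = 33.5316 mm and f = 648 mm.
d/2f = 0.02587; arctan(0.02587) ≈ 1.4821°, so α ≈ 2.9642°.

2.96°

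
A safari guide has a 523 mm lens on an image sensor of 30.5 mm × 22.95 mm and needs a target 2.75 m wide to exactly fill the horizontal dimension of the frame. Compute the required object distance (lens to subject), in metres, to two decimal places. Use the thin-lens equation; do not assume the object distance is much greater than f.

W: 2.75 m = 2750 mm.
Magnification m = w/W = dᵢ/dₒ; combined with 1/f = 1/dₒ + 1/dᵢ this gives dₒ = f·(1 + W/w).
dₒ = 523 mm × (1 + 2750/30.5) = 523 × 91.1639 ≈ 47678.738 mm = 47.6787 m.

47.68 m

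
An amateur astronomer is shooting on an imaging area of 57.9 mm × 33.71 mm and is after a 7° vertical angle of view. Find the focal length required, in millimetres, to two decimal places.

From α = 2·arctan(h/2f) we get f = h / (2·tan(α/2)).
With h = 33.71 mm and α/2 = 3.5°, tan(α/2) ≈ 0.06116, so f ≈ 33.71 / 0.12233 ≈ 275.5768 mm.

275.58 mm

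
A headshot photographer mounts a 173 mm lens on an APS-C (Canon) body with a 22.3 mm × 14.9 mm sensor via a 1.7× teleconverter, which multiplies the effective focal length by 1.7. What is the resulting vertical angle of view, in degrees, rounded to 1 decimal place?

Effective focal length f = 173 × 1.7 = 294.1 mm.
α = 2·arctan(14.9 / (2 × 294.1)) = 2·arctan(0.02533) ≈ 2.9022°.

2.9°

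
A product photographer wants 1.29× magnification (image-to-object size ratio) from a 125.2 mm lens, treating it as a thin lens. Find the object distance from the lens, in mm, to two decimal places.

222.25 mm

With m = dᵢ/dₒ and 1/f = 1/dₒ + 1/dᵢ, substituting dᵢ = m·dₒ gives 1/f = (1 + 1/m)/dₒ, hence dₒ = f·(1 + 1/m).
dₒ = 125.2 × (1 + 1/1.29) = 125.2 × 1.77519 ≈ 222.254 mm.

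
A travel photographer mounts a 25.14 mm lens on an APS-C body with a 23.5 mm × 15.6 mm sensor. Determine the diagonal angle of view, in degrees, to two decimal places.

Sensor diagonal = √(23.5² + 15.6²) = √795.6100 ≈ 28.2066 mm.
Angle of view α = 2·arctan(d/2f) with d = 28.2066 mm and f = 25.14 mm.
d/2f = 0.56099; arctan(0.56099) ≈ 29.2920°, so α ≈ 58.5839°.

58.58°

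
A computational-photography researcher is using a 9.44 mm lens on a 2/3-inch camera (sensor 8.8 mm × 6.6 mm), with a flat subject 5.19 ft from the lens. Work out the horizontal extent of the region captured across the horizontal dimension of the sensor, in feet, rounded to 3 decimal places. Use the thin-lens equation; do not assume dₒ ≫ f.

4.809 ft

dₒ: 5.19 ft × 304.8 mm/ft = 1581.91 mm.
Similar triangles through the lens centre give W/dₒ = w/dᵢ; with 1/f = 1/dₒ + 1/dᵢ this gives W = w·(dₒ − f)/f.
W = 8.8 mm × (1581.91 − 9.44) / 9.44 = 8.8 × 166.5754 ≈ 1465.864 mm = 1465.864/304.8 ft = 4.80926 ft.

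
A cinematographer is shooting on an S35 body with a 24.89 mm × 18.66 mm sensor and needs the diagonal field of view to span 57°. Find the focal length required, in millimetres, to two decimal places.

Sensor diagonal = √(24.89² + 18.66²) = √967.7077 ≈ 31.1080 mm.
From α = 2·arctan(d/2f) we get f = d / (2·tan(α/2)).
With d = 31.1080 mm and α/2 = 28.5°, tan(α/2) ≈ 0.54296, so f ≈ 31.1080 / 1.08591 ≈ 28.6469 mm.

28.65 mm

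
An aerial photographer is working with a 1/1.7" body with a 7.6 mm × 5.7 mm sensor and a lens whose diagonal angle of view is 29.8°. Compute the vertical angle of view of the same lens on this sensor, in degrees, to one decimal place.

Sensor diagonal = √(7.6² + 5.7²) = √90.2500 ≈ 9.5000 mm.
From the diagonal AOV: f = 9.5000 / (2·tan(14.9°)) = 9.5000 / 0.53216 ≈ 17.8518 mm.
Vertical AOV = 2·arctan(5.7 / (2 × 17.8518)) = 2·arctan(0.15965) ≈ 18.1412°.

18.1°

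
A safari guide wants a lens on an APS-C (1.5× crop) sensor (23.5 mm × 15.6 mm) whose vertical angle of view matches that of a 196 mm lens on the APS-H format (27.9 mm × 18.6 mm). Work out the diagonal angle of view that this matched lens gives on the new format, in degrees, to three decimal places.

9.807°

Equal vertical AOV ⇒ f₂ = f₁ · 15.6/18.6 = 196 × 0.83871 ≈ 164.3871 mm.
Sensor diagonal = √(23.5² + 15.6²) = √795.6100 ≈ 28.2066 mm.
Diagonal AOV on the new format = 2·arctan(28.2066 / (2 × 164.3871)) = 2·arctan(0.08579) ≈ 9.8072°.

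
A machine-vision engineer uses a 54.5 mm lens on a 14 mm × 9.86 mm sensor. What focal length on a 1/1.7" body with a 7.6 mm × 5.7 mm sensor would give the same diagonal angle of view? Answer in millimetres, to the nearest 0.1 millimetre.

Sensor diagonal = √(14² + 9.86²) = √293.2196 ≈ 17.1237 mm.
Sensor diagonal = √(7.6² + 5.7²) = √90.2500 ≈ 9.5000 mm.
Equal angle of view means equal diagonal/f ratio, so f₂ = f₁ · (diagonal₂/diagonal₁) = 54.5 × 9.5000/17.1237.
f₂ = 54.5 × 0.55479 ≈ 30.236 mm.

30.2 mm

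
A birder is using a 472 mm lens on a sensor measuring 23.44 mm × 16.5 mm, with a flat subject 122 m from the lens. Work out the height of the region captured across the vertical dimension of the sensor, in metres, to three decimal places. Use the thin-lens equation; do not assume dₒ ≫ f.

4.248 m

dₒ: 122 m = 122000 mm.
Similar triangles through the lens centre give W/dₒ = h/dᵢ; with 1/f = 1/dₒ + 1/dᵢ this gives W = h·(dₒ − f)/f.
W = 16.5 mm × (122000 − 472) / 472 = 16.5 × 257.4746 ≈ 4248.331 mm = 4.24833 m.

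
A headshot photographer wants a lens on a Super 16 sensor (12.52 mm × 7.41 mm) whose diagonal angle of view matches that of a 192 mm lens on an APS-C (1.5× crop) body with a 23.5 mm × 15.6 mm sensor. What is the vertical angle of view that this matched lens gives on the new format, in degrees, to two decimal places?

4.29°

Sensor diagonal = √(23.5² + 15.6²) = √795.6100 ≈ 28.2066 mm.
Sensor diagonal = √(12.52² + 7.41²) = √211.6585 ≈ 14.5485 mm.
Equal diagonal AOV ⇒ f₂ = f₁ · 14.5485/28.2066 = 192 × 0.51578 ≈ 99.0305 mm.
Vertical AOV on the new format = 2·arctan(7.41 / (2 × 99.0305)) = 2·arctan(0.03741) ≈ 4.2852°.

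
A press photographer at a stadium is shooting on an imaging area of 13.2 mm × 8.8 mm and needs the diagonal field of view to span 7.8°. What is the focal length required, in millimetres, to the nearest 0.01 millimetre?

Sensor diagonal = √(13.2² + 8.8²) = √251.6800 ≈ 15.8644 mm.
From α = 2·arctan(d/2f) we get f = d / (2·tan(α/2)).
With d = 15.8644 mm and α/2 = 3.9°, tan(α/2) ≈ 0.06817, so f ≈ 15.8644 / 0.13635 ≈ 116.3539 mm.

116.35 mm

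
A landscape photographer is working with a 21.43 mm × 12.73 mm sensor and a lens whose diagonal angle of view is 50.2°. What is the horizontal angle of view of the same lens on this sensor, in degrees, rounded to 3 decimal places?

43.873°

Sensor diagonal = √(21.43² + 12.73²) = √621.2978 ≈ 24.9258 mm.
From the diagonal AOV: f = 24.9258 / (2·tan(25.1°)) = 24.9258 / 0.93687 ≈ 26.6055 mm.
Horizontal AOV = 2·arctan(21.43 / (2 × 26.6055)) = 2·arctan(0.40274) ≈ 43.8729°.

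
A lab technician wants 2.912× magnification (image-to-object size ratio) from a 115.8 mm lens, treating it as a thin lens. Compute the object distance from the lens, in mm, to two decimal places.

155.57 mm

With m = dᵢ/dₒ and 1/f = 1/dₒ + 1/dᵢ, substituting dᵢ = m·dₒ gives 1/f = (1 + 1/m)/dₒ, hence dₒ = f·(1 + 1/m).
dₒ = 115.8 × (1 + 1/2.912) = 115.8 × 1.34341 ≈ 155.566 mm.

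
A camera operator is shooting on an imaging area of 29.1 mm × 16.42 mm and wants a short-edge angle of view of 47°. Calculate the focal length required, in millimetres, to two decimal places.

From α = 2·arctan(h/2f) we get f = h / (2·tan(α/2)).
With h = 16.42 mm and α/2 = 23.5°, tan(α/2) ≈ 0.43481, so f ≈ 16.42 / 0.86962 ≈ 18.8817 mm.

18.88 mm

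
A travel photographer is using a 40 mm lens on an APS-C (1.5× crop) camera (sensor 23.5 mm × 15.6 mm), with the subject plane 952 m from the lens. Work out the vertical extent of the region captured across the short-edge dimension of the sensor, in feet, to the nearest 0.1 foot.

1218.1 ft

dₒ: 952 m = 952000 mm.
Similar triangles through the lens centre give W/dₒ = h/dᵢ; with 1/f = 1/dₒ + 1/dᵢ this gives W = h·(dₒ − f)/f.
W = 15.6 mm × (952000 − 40) / 40 = 15.6 × 23799.0000 ≈ 371264.400 mm = 371264.400/304.8 ft = 1218.06 ft.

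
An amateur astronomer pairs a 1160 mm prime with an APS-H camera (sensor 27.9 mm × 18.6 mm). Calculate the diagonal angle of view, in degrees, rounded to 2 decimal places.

1.66°

Sensor diagonal = √(27.9² + 18.6²) = √1124.3700 ≈ 33.5316 mm.
Angle of view α = 2·arctan(d/2f) with d = 33.5316 mm and f = 1160 mm.
d/2f = 0.01445; arctan(0.01445) ≈ 0.8281°, so α ≈ 1.6561°.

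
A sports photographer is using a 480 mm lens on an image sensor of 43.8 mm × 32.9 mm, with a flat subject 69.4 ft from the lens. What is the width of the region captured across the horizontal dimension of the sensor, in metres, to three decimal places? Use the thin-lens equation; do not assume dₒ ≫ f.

1.886 m

dₒ: 69.4 ft × 304.8 mm/ft = 21153.12 mm.
Similar triangles through the lens centre give W/dₒ = w/dᵢ; with 1/f = 1/dₒ + 1/dᵢ this gives W = w·(dₒ − f)/f.
W = 43.8 mm × (21153.1 − 480) / 480 = 43.8 × 43.0690 ≈ 1886.422 mm = 1.88642 m.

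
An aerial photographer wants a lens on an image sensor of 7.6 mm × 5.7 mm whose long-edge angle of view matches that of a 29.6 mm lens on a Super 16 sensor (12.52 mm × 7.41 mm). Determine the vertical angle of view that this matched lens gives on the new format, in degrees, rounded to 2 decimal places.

18.03°

Equal long-edge AOV ⇒ f₂ = f₁ · 7.6/12.52 = 29.6 × 0.60703 ≈ 17.9681 mm.
Vertical AOV on the new format = 2·arctan(5.7 / (2 × 17.9681)) = 2·arctan(0.15861) ≈ 18.0258°.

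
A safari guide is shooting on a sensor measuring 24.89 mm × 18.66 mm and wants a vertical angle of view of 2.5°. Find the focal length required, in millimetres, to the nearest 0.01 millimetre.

From α = 2·arctan(h/2f) we get f = h / (2·tan(α/2)).
With h = 18.66 mm and α/2 = 1.25°, tan(α/2) ≈ 0.02182, so f ≈ 18.66 / 0.04364 ≈ 427.5878 mm.

427.59 mm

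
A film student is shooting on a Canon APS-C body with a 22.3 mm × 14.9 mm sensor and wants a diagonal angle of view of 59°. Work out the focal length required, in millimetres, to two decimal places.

Sensor diagonal = √(22.3² + 14.9²) = √719.3000 ≈ 26.8198 mm.
From α = 2·arctan(d/2f) we get f = d / (2·tan(α/2)).
With d = 26.8198 mm and α/2 = 29.5°, tan(α/2) ≈ 0.56577, so f ≈ 26.8198 / 1.13155 ≈ 23.7019 mm.

23.70 mm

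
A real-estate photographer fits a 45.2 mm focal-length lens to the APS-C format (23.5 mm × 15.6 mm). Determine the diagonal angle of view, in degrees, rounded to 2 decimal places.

34.66°

Sensor diagonal = √(23.5² + 15.6²) = √795.6100 ≈ 28.2066 mm.
Angle of view α = 2·arctan(d/2f) with d = 28.2066 mm and f = 45.2 mm.
d/2f = 0.31202; arctan(0.31202) ≈ 17.3289°, so α ≈ 34.6579°.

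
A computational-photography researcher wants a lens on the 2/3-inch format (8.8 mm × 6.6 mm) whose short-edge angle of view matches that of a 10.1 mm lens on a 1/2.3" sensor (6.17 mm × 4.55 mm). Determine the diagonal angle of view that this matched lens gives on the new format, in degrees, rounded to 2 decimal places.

Equal short-edge AOV ⇒ f₂ = f₁ · 6.6/4.55 = 10.1 × 1.45055 ≈ 14.6505 mm.
Sensor diagonal = √(8.8² + 6.6²) = √121.0000 ≈ 11.0000 mm.
Diagonal AOV on the new format = 2·arctan(11.0000 / (2 × 14.6505)) = 2·arctan(0.37541) ≈ 41.1535°.

41.15°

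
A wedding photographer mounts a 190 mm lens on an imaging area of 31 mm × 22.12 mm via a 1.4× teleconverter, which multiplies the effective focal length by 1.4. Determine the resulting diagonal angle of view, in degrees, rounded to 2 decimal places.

8.19°

Effective focal length f = 190 × 1.4 = 266 mm.
Sensor diagonal = √(31² + 22.12²) = √1450.2944 ≈ 38.0827 mm.
α = 2·arctan(38.083 / (2 × 266)) = 2·arctan(0.07158) ≈ 8.1890°.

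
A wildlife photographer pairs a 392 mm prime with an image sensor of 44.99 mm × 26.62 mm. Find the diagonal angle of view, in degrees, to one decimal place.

7.6°

Sensor diagonal = √(44.99² + 26.62²) = √2732.7245 ≈ 52.2755 mm.
Angle of view α = 2·arctan(d/2f) with d = 52.2755 mm and f = 392 mm.
d/2f = 0.06668; arctan(0.06668) ≈ 3.8147°, so α ≈ 7.6294°.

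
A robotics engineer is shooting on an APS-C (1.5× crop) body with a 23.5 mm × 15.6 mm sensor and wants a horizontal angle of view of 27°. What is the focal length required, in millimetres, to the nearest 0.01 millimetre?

From α = 2·arctan(w/2f) we get f = w / (2·tan(α/2)).
With w = 23.5 mm and α/2 = 13.5°, tan(α/2) ≈ 0.24008, so f ≈ 23.5 / 0.48016 ≈ 48.9423 mm.

48.94 mm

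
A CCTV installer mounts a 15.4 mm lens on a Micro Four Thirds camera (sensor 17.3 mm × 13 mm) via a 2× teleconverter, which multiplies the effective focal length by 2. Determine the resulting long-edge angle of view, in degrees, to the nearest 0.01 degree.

Effective focal length f = 15.4 × 2 = 30.8 mm.
α = 2·arctan(17.3 / (2 × 30.8)) = 2·arctan(0.28084) ≈ 31.3742°.

31.37°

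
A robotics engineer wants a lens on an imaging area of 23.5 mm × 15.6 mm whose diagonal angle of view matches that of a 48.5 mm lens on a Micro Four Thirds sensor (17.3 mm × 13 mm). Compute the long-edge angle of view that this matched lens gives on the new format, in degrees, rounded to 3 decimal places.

Sensor diagonal = √(17.3² + 13²) = √468.2900 ≈ 21.6400 mm.
Sensor diagonal = √(23.5² + 15.6²) = √795.6100 ≈ 28.2066 mm.
Equal diagonal AOV ⇒ f₂ = f₁ · 28.2066/21.6400 = 48.5 × 1.30344 ≈ 63.2171 mm.
Long-edge AOV on the new format = 2·arctan(23.5 / (2 × 63.2171)) = 2·arctan(0.18587) ≈ 21.0585°.

21.059°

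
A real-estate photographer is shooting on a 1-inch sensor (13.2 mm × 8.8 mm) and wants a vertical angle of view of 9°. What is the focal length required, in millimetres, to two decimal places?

From α = 2·arctan(h/2f) we get f = h / (2·tan(α/2)).
With h = 8.8 mm and α/2 = 4.5°, tan(α/2) ≈ 0.07870, so f ≈ 8.8 / 0.15740 ≈ 55.9073 mm.

55.91 mm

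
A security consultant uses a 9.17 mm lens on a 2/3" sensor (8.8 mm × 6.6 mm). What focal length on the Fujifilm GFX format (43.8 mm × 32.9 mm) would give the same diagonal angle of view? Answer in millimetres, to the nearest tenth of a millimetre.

45.7 mm

Sensor diagonal = √(8.8² + 6.6²) = √121.0000 ≈ 11.0000 mm.
Sensor diagonal = √(43.8² + 32.9²) = √3000.8500 ≈ 54.7800 mm.
Equal angle of view means equal diagonal/f ratio, so f₂ = f₁ · (diagonal₂/diagonal₁) = 9.17 × 54.7800/11.0000.
f₂ = 9.17 × 4.98000 ≈ 45.667 mm.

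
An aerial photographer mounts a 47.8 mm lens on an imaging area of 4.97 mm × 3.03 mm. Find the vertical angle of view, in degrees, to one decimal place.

Angle of view α = 2·arctan(h/2f) with h = 3.03 mm and f = 47.8 mm.
h/2f = 0.03169; arctan(0.03169) ≈ 1.8154°, so α ≈ 3.6307°.

3.6°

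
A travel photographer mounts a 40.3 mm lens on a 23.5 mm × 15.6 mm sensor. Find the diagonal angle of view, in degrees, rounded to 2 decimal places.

Sensor diagonal = √(23.5² + 15.6²) = √795.6100 ≈ 28.2066 mm.
Angle of view α = 2·arctan(d/2f) with d = 28.2066 mm and f = 40.3 mm.
d/2f = 0.34996; arctan(0.34996) ≈ 19.2879°, so α ≈ 38.5757°.

38.58°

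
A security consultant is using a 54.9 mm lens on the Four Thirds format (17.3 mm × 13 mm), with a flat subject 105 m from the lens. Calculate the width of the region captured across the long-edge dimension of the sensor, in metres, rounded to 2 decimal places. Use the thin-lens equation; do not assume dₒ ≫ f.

33.07 m

dₒ: 105 m = 105000 mm.
Similar triangles through the lens centre give W/dₒ = w/dᵢ; with 1/f = 1/dₒ + 1/dᵢ this gives W = w·(dₒ − f)/f.
W = 17.3 mm × (105000 − 54.9) / 54.9 = 17.3 × 1911.5683 ≈ 33070.132 mm = 33.0701 m.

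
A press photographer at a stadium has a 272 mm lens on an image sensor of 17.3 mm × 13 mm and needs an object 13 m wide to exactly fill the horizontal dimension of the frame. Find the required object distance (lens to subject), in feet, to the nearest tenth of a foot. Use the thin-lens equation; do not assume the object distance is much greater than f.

W: 13 m = 13000 mm.
Magnification m = w/W = dᵢ/dₒ; combined with 1/f = 1/dₒ + 1/dᵢ this gives dₒ = f·(1 + W/w).
dₒ = 272 mm × (1 + 13000/17.3) = 272 × 752.4451 ≈ 204665.064 mm = 204665.064/304.8 ft = 671.473 ft.

671.5 ft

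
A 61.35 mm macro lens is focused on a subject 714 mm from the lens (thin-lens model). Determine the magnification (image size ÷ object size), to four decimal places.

0.0940×

Thin lens: 1/f = 1/dₒ + 1/dᵢ → 1/dᵢ = 1/61.35 − 1/714 = 0.0148994 mm⁻¹, so dᵢ ≈ 67.1170 mm.
Magnification m = dᵢ/dₒ = 67.1170/714 ≈ 0.09400.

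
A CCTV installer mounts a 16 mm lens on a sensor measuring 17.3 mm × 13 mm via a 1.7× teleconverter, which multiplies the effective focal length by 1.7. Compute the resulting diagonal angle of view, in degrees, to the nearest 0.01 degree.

43.38°

Effective focal length f = 16 × 1.7 = 27.2 mm.
Sensor diagonal = √(17.3² + 13²) = √468.2900 ≈ 21.6400 mm.
α = 2·arctan(21.640 / (2 × 27.2)) = 2·arctan(0.39779) ≈ 43.3848°.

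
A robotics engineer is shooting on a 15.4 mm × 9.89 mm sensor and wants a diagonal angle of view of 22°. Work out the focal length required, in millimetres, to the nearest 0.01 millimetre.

47.08 mm

Sensor diagonal = √(15.4² + 9.89²) = √334.9721 ≈ 18.3022 mm.
From α = 2·arctan(d/2f) we get f = d / (2·tan(α/2)).
With d = 18.3022 mm and α/2 = 11°, tan(α/2) ≈ 0.19438, so f ≈ 18.3022 / 0.38876 ≈ 47.0784 mm.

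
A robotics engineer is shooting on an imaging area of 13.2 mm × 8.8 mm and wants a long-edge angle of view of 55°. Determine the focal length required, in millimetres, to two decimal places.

From α = 2·arctan(w/2f) we get f = w / (2·tan(α/2)).
With w = 13.2 mm and α/2 = 27.5°, tan(α/2) ≈ 0.52057, so f ≈ 13.2 / 1.04113 ≈ 12.6785 mm.

12.68 mm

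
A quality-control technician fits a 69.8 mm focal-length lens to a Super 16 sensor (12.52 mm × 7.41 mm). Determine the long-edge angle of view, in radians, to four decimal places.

Angle of view α = 2·arctan(w/2f) with w = 12.52 mm and f = 69.8 mm.
w/2f = 0.08968; arctan(0.08968) ≈ 0.0894 rad, so α ≈ 0.1789 rad.

0.1789 rad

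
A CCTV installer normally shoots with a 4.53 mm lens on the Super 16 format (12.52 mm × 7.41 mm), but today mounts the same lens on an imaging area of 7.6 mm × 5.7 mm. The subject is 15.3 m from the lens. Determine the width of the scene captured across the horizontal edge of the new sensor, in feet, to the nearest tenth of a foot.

The focal length stays 4.53 mm; the relevant sensor dimension is now w = 7.6 mm. Object distance dₒ = 15.3 m = 15300 mm.
Thin-lens field width W = w·(dₒ − f)/f = 7.6 × (15300 − 4.53)/4.53 ≈ 25661.274 mm = 25661.274/304.8 ft = 84.1905 ft.

84.2 ft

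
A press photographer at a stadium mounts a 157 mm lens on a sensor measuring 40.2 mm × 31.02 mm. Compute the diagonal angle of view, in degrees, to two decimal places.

18.37°

Sensor diagonal = √(40.2² + 31.02²) = √2578.2804 ≈ 50.7768 mm.
Angle of view α = 2·arctan(d/2f) with d = 50.7768 mm and f = 157 mm.
d/2f = 0.16171; arctan(0.16171) ≈ 9.1858°, so α ≈ 18.3715°.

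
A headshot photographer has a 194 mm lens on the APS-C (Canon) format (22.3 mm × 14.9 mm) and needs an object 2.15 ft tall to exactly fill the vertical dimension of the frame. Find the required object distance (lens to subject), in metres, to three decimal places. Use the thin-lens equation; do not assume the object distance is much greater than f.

W: 2.15 ft × 304.8 mm/ft = 655.32 mm.
Magnification m = h/W = dᵢ/dₒ; combined with 1/f = 1/dₒ + 1/dᵢ this gives dₒ = f·(1 + W/h).
dₒ = 194 mm × (1 + 655.32/14.9) = 194 × 44.9812 ≈ 8726.354 mm = 8.72635 m.

8.726 m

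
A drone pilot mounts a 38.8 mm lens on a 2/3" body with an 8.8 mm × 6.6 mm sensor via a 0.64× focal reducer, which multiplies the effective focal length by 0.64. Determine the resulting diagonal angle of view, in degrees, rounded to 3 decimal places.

24.977°

Effective focal length f = 38.8 × 0.64 = 24.832 mm.
Sensor diagonal = √(8.8² + 6.6²) = √121.0000 ≈ 11.0000 mm.
α = 2·arctan(11.000 / (2 × 24.832)) = 2·arctan(0.22149) ≈ 24.9775°.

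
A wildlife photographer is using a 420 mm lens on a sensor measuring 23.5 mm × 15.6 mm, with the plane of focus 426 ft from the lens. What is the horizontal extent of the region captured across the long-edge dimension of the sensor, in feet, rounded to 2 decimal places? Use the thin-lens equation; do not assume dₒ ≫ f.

23.76 ft

dₒ: 426 ft × 304.8 mm/ft = 129844.80 mm.
Similar triangles through the lens centre give W/dₒ = w/dᵢ; with 1/f = 1/dₒ + 1/dᵢ this gives W = w·(dₒ − f)/f.
W = 23.5 mm × (129845 − 420) / 420 = 23.5 × 308.1543 ≈ 7241.625 mm = 7241.625/304.8 ft = 23.7586 ft.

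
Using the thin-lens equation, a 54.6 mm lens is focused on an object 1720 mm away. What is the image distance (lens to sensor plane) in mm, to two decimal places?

56.39 mm

1/dᵢ = 1/f − 1/dₒ = 1/54.6 − 1/1720 = 0.0177336 mm⁻¹.
dᵢ = 1/0.0177336 ≈ 56.3901 mm.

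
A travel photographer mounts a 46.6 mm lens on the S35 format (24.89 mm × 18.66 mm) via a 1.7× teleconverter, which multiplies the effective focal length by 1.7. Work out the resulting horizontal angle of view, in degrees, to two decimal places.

17.86°

Effective focal length f = 46.6 × 1.7 = 79.22 mm.
α = 2·arctan(24.89 / (2 × 79.22)) = 2·arctan(0.15709) ≈ 17.8557°.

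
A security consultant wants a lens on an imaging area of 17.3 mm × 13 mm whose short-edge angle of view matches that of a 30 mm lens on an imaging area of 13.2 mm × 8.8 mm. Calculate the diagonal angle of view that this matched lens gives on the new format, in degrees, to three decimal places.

27.440°

Equal short-edge AOV ⇒ f₂ = f₁ · 13/8.8 = 30 × 1.47727 ≈ 44.3182 mm.
Sensor diagonal = √(17.3² + 13²) = √468.2900 ≈ 21.6400 mm.
Diagonal AOV on the new format = 2·arctan(21.6400 / (2 × 44.3182)) = 2·arctan(0.24414) ≈ 27.4400°.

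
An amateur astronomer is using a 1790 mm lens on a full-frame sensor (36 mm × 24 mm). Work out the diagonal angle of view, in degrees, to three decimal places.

Sensor diagonal = √(36² + 24²) = √1872.0000 ≈ 43.2666 mm.
Angle of view α = 2·arctan(d/2f) with d = 43.2666 mm and f = 1790 mm.
d/2f = 0.01209; arctan(0.01209) ≈ 0.6924°, so α ≈ 1.3848°.

1.385°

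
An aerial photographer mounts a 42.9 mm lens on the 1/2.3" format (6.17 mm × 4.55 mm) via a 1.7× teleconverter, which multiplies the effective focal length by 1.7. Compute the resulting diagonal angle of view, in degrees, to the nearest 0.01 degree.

6.02°

Effective focal length f = 42.9 × 1.7 = 72.93 mm.
Sensor diagonal = √(6.17² + 4.55²) = √58.7714 ≈ 7.6663 mm.
α = 2·arctan(7.666 / (2 × 72.93)) = 2·arctan(0.05256) ≈ 6.0173°.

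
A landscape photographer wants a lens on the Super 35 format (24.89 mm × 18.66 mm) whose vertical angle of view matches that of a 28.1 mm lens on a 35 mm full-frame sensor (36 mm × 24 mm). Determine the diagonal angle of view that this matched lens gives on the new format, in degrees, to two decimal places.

Equal vertical AOV ⇒ f₂ = f₁ · 18.66/24 = 28.1 × 0.77750 ≈ 21.8478 mm.
Sensor diagonal = √(24.89² + 18.66²) = √967.7077 ≈ 31.1080 mm.
Diagonal AOV on the new format = 2·arctan(31.1080 / (2 × 21.8478)) = 2·arctan(0.71193) ≈ 70.8962°.

70.90°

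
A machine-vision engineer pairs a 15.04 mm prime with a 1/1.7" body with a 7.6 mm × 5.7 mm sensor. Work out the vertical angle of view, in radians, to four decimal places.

Angle of view α = 2·arctan(h/2f) with h = 5.7 mm and f = 15.04 mm.
h/2f = 0.18949; arctan(0.18949) ≈ 0.1873 rad, so α ≈ 0.3745 rad.

0.3745 rad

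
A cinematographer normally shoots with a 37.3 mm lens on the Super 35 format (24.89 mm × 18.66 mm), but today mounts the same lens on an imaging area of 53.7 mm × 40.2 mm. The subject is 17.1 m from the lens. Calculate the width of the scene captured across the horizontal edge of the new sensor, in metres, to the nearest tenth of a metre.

The focal length stays 37.3 mm; the relevant sensor dimension is now w = 53.7 mm. Object distance dₒ = 17.1 m = 17100 mm.
Thin-lens field width W = w·(dₒ − f)/f = 53.7 × (17100 − 37.3)/37.3 ≈ 24564.799 mm = 24.5648 m.

24.6 m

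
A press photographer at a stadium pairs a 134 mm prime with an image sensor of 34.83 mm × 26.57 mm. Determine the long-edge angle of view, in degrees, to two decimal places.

14.81°

Angle of view α = 2·arctan(w/2f) with w = 34.83 mm and f = 134 mm.
w/2f = 0.12996; arctan(0.12996) ≈ 7.4048°, so α ≈ 14.8096°.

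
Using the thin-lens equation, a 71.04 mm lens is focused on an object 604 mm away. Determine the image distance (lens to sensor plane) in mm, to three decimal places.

80.509 mm

1/dᵢ = 1/f − 1/dₒ = 1/71.04 − 1/604 = 0.0124209 mm⁻¹.
dᵢ = 1/0.0124209 ≈ 80.5092 mm.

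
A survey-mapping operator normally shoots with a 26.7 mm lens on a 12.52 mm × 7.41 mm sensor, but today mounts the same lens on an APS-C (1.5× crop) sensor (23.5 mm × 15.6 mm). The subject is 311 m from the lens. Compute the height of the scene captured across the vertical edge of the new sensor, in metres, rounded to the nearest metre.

The focal length stays 26.7 mm; the relevant sensor dimension is now h = 15.6 mm. Object distance dₒ = 311 m = 311000 mm.
Thin-lens field height W = h·(dₒ − f)/f = 15.6 × (311000 − 26.7)/26.7 ≈ 181692.265 mm = 181.692 m.

182 m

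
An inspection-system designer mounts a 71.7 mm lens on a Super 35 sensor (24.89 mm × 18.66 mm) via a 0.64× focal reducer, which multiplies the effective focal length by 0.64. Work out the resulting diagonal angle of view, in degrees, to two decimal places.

Effective focal length f = 71.7 × 0.64 = 45.888 mm.
Sensor diagonal = √(24.89² + 18.66²) = √967.7077 ≈ 31.1080 mm.
α = 2·arctan(31.108 / (2 × 45.888)) = 2·arctan(0.33896) ≈ 37.4488°.

37.45°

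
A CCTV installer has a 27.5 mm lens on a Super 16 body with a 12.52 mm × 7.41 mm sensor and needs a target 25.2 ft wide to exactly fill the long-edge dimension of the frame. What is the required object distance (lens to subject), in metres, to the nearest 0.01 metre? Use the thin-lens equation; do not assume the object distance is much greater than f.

16.90 m

W: 25.2 ft × 304.8 mm/ft = 7680.96 mm.
Magnification m = w/W = dᵢ/dₒ; combined with 1/f = 1/dₒ + 1/dᵢ this gives dₒ = f·(1 + W/w).
dₒ = 27.5 mm × (1 + 7680.96/12.52) = 27.5 × 614.4952 ≈ 16898.618 mm = 16.8986 m.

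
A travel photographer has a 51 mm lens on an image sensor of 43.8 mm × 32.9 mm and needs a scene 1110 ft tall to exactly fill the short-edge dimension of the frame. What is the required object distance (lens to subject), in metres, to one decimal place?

524.5 m

W: 1110 ft × 304.8 mm/ft = 338327.99 mm.
Magnification m = h/W = dᵢ/dₒ; combined with 1/f = 1/dₒ + 1/dᵢ this gives dₒ = f·(1 + W/h).
dₒ = 51 mm × (1 + 338328/32.9) = 51 × 10284.5255 ≈ 524510.801 mm = 524.511 m.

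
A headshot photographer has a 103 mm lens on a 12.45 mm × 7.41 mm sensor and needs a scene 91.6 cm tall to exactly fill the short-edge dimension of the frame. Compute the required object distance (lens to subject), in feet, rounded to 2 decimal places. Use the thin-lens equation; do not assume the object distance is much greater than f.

42.11 ft

W: 91.6 cm = 916 mm.
Magnification m = h/W = dᵢ/dₒ; combined with 1/f = 1/dₒ + 1/dᵢ this gives dₒ = f·(1 + W/h).
dₒ = 103 mm × (1 + 916/7.41) = 103 × 124.6167 ≈ 12835.524 mm = 12835.524/304.8 ft = 42.1113 ft.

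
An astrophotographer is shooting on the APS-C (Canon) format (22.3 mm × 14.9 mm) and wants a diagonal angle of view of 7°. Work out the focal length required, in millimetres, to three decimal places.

Sensor diagonal = √(22.3² + 14.9²) = √719.3000 ≈ 26.8198 mm.
From α = 2·arctan(d/2f) we get f = d / (2·tan(α/2)).
With d = 26.8198 mm and α/2 = 3.5°, tan(α/2) ≈ 0.06116, so f ≈ 26.8198 / 0.12233 ≈ 219.2497 mm.

219.250 mm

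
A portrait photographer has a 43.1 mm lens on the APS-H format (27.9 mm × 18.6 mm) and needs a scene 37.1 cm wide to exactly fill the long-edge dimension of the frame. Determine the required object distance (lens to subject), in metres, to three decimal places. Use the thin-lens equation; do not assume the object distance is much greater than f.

0.616 m

W: 37.1 cm = 371 mm.
Magnification m = w/W = dᵢ/dₒ; combined with 1/f = 1/dₒ + 1/dᵢ this gives dₒ = f·(1 + W/w).
dₒ = 43.1 mm × (1 + 371/27.9) = 43.1 × 14.2975 ≈ 616.222 mm = 0.616222 m.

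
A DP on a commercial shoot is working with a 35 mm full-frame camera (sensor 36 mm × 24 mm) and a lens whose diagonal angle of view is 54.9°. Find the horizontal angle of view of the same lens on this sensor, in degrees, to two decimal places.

Sensor diagonal = √(36² + 24²) = √1872.0000 ≈ 43.2666 mm.
From the diagonal AOV: f = 43.2666 / (2·tan(27.45°)) = 43.2666 / 1.03892 ≈ 41.6459 mm.
Horizontal AOV = 2·arctan(36 / (2 × 41.6459)) = 2·arctan(0.43222) ≈ 46.7495°.

46.75°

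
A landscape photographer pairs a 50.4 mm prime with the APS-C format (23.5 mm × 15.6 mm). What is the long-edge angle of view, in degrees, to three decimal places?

26.246°

Angle of view α = 2·arctan(w/2f) with w = 23.5 mm and f = 50.4 mm.
w/2f = 0.23313; arctan(0.23313) ≈ 13.1232°, so α ≈ 26.2465°.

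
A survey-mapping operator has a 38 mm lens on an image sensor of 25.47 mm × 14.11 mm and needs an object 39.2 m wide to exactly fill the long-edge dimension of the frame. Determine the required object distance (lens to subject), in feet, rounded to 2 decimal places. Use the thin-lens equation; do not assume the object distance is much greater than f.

192.00 ft

W: 39.2 m = 39200 mm.
Magnification m = w/W = dᵢ/dₒ; combined with 1/f = 1/dₒ + 1/dᵢ this gives dₒ = f·(1 + W/w).
dₒ = 38 mm × (1 + 39200/25.47) = 38 × 1540.0656 ≈ 58522.492 mm = 58522.492/304.8 ft = 192.003 ft.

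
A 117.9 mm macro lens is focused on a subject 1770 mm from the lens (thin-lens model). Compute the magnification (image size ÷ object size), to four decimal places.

Thin lens: 1/f = 1/dₒ + 1/dᵢ → 1/dᵢ = 1/117.9 − 1/1770 = 0.0079168 mm⁻¹, so dᵢ ≈ 126.3138 mm.
Magnification m = dᵢ/dₒ = 126.3138/1770 ≈ 0.07136.

0.0714×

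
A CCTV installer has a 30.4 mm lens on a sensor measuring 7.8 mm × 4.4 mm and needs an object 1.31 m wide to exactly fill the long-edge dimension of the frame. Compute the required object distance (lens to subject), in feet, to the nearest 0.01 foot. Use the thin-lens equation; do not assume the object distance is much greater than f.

16.85 ft

W: 1.31 m = 1310 mm.
Magnification m = w/W = dᵢ/dₒ; combined with 1/f = 1/dₒ + 1/dᵢ this gives dₒ = f·(1 + W/w).
dₒ = 30.4 mm × (1 + 1310/7.8) = 30.4 × 168.9487 ≈ 5136.041 mm = 5136.041/304.8 ft = 16.8505 ft.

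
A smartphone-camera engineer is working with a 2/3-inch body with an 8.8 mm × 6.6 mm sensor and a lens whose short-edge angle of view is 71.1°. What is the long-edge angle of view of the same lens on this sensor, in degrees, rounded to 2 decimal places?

87.23°

From the short-edge AOV: f = 6.6 / (2·tan(35.55°)) = 6.6 / 1.42922 ≈ 4.6179 mm.
Long-edge AOV = 2·arctan(8.8 / (2 × 4.6179)) = 2·arctan(0.95281) ≈ 87.2317°.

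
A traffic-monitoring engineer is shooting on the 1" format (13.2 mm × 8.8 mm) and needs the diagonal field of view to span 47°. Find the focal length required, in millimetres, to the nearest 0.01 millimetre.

Sensor diagonal = √(13.2² + 8.8²) = √251.6800 ≈ 15.8644 mm.
From α = 2·arctan(d/2f) we get f = d / (2·tan(α/2)).
With d = 15.8644 mm and α/2 = 23.5°, tan(α/2) ≈ 0.43481, so f ≈ 15.8644 / 0.86962 ≈ 18.2428 mm.

18.24 mm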